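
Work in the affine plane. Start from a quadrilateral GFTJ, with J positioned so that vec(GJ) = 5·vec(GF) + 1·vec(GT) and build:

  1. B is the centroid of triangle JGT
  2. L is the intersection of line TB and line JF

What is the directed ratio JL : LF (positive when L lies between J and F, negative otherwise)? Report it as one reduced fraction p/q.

JL:LF = 5/4

Choose coordinates G = (0, 0), F = (1, 0), T = (0, 1), J = (5, 1).
1. B is the centroid of triangle JGT ⇒ B = (5/3, 2/3)
2. L is the intersection of line TB and line JF ⇒ L = (25/9, 4/9)
L = J + t·(F−J) with t = 5/9, so JL:LF = t:(1−t) = 5/9:4/9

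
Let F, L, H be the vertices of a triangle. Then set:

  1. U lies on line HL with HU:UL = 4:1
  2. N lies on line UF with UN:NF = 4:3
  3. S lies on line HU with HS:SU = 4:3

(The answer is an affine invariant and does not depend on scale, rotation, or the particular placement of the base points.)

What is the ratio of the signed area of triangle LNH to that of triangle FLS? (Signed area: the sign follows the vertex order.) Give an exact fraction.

Set F = (0, 0), L = (1, 0), H = (0, 1); any affine frame gives the same invariant.
1. U lies on line HL with HU:UL = 4:1 ⇒ U = (4/5, 1/5)
2. N lies on line UF with UN:NF = 4:3 ⇒ N = (12/35, 3/35)
3. S lies on line HU with HS:SU = 4:3 ⇒ S = (16/35, 19/35)
2·[LNH] = -4/7, 2·[FLS] = 19/35
[LNH]:[FLS] = -4/7:19/35 = -20/19

[LNH]:[FLS] = -20/19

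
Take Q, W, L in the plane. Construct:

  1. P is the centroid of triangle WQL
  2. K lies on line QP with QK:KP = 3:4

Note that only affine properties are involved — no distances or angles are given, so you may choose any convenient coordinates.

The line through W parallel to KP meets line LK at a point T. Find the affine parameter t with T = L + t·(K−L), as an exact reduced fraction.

t = 2

Choose coordinates Q = (0, 0), W = (1, 0), L = (0, 1).
1. P is the centroid of triangle WQL ⇒ P = (1/3, 1/3)
2. K lies on line QP with QK:KP = 3:4 ⇒ K = (1/7, 1/7)
through W parallel to KP: direction (4/21, 4/21); meets LK at T = (2/7, -5/7)
T = L + t·(K−L) with t = 2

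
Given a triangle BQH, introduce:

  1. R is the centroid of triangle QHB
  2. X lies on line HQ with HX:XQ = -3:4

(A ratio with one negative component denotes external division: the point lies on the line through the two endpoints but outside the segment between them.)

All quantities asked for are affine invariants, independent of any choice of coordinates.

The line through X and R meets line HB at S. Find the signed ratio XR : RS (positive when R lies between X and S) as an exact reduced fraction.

XR:RS = -10

Work in coordinates with B = (0, 0), Q = (1, 0), H = (0, 1).
1. R is the centroid of triangle QHB ⇒ R = (1/3, 1/3)
2. X lies on line HQ with HX:XQ = -3:4 ⇒ X = (-3, 4)
line XR meets HB at S = (0, 7/10)
R = X + t·(S−X) with t = 10/9, so XR:RS = 10/9:-1/9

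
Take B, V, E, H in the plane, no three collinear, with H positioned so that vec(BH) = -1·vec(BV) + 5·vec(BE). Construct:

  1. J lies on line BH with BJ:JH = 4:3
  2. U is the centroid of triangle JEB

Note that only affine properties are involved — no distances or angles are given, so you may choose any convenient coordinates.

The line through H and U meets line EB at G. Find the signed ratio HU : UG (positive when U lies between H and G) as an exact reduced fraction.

HU:UG = 17/4

Work in coordinates with B = (0, 0), V = (1, 0), E = (0, 1), H = (-1, 5).
1. J lies on line BH with BJ:JH = 4:3 ⇒ J = (-4/7, 20/7)
2. U is the centroid of triangle JEB ⇒ U = (-4/21, 9/7)
line HU meets EB at G = (0, 7/17)
U = H + t·(G−H) with t = 17/21, so HU:UG = 17/21:4/21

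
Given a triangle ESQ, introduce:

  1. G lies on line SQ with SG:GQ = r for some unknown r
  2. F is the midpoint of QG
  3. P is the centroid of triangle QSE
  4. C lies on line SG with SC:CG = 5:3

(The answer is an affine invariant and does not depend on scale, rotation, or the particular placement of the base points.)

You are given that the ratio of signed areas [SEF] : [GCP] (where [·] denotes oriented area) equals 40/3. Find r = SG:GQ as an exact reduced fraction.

Choose coordinates E = (0, 0), S = (1, 0), Q = (0, 1).
1. With SG:GQ = r, write λ = r/(r+1) so G = S + λ·(Q−S); G is affine-linear in λ
2. F is the midpoint of QG ⇒ F is an affine combination of earlier points and hence also affine-linear in λ
3. P is the centroid of triangle QSE ⇒ P = (1/3, 1/3)
4. C lies on line SG with SC:CG = 5:3 ⇒ C is an affine combination of earlier points and hence also affine-linear in λ
Every point depending on G is an affine combination of G and λ-independent points, so each such coordinate is linear in λ; the λ² term in each signed area is a multiple of (Q−S)×(Q−S) = 0, so 2·[SEF] and 2·[GCP] are each linear in λ. Evaluating at λ=0 and λ=1:
  2·[SEF] = -1/2·λ − 1/2,   2·[GCP] = -1/8·λ
So [SEF]:[GCP] = (-1/2·λ − 1/2) / (-1/8·λ). Setting this equal to 40/3:
  -1/2·λ − 1/2 = 40/3·(-1/8·λ)  ⇒  λ = 3/7
Then r = λ/(1−λ) = (3/7)/(4/7) = 3/4. Check: with r = 3/4, G = (4/7, 3/7) and [SEF]:[GCP] = 40/3 as required.

r = 3/4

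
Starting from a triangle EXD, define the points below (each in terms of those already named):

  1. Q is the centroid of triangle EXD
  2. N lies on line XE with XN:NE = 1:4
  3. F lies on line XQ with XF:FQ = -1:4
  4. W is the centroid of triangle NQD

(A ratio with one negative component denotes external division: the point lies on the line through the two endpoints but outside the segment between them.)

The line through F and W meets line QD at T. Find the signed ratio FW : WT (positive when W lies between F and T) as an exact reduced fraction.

Assign E = (0, 0), X = (1, 0), D = (0, 1) — the answer is frame-independent, so this choice is without loss of generality.
1. Q is the centroid of triangle EXD ⇒ Q = (1/3, 1/3)
2. N lies on line XE with XN:NE = 1:4 ⇒ N = (4/5, 0)
3. F lies on line XQ with XF:FQ = -1:4 ⇒ F = (11/9, -1/9)
4. W is the centroid of triangle NQD ⇒ W = (17/45, 4/9)
line FW meets QD at T = (35/153, 83/153)
W = F + t·(T−F) with t = 17/20, so FW:WT = 17/20:3/20

FW:WT = 17/3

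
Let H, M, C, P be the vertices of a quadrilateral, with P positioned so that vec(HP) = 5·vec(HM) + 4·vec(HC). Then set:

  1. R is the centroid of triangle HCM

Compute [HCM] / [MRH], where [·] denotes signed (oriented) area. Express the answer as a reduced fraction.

Set H = (0, 0), M = (1, 0), C = (0, 1), P = (5, 4); any affine frame gives the same invariant.
1. R is the centroid of triangle HCM ⇒ R = (1/3, 1/3)
2·[HCM] = -1, 2·[MRH] = 1/3
[HCM]:[MRH] = -1:1/3 = -3

[HCM]:[MRH] = -3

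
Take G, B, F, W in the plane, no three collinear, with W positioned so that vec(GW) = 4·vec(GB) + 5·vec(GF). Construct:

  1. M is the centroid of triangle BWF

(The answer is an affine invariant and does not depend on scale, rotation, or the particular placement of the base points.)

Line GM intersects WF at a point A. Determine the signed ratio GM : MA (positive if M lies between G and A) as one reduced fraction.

Work in coordinates with G = (0, 0), B = (1, 0), F = (0, 1), W = (4, 5).
1. M is the centroid of triangle BWF ⇒ M = (5/3, 2)
line GM meets WF at A = (5, 6)
M = G + t·(A−G) with t = 1/3, so GM:MA = 1/3:2/3

GM:MA = 1/2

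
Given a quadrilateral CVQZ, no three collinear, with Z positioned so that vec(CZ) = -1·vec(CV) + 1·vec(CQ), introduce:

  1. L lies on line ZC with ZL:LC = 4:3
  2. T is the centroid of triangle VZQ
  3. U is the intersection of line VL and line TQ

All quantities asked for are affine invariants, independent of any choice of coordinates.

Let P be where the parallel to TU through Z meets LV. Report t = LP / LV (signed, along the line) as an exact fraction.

Work in coordinates with C = (0, 0), V = (1, 0), Q = (0, 1), Z = (-1, 1).
1. L lies on line ZC with ZL:LC = 4:3 ⇒ L = (-3/7, 3/7)
2. T is the centroid of triangle VZQ ⇒ T = (0, 2/3)
3. U is the intersection of line VL and line TQ ⇒ U = (0, 3/10)
through Z parallel to TU: direction (0, -11/30); meets LV at P = (-1, 3/5)
P = L + t·(V−L) with t = -2/5

t = -2/5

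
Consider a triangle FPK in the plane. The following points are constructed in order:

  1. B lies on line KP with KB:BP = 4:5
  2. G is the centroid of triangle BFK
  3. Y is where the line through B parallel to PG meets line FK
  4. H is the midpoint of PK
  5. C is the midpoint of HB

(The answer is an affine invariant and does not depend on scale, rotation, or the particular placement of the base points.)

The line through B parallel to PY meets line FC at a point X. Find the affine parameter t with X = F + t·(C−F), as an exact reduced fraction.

Work in coordinates with F = (0, 0), P = (1, 0), K = (0, 1).
1. B lies on line KP with KB:BP = 4:5 ⇒ B = (4/9, 5/9)
2. G is the centroid of triangle BFK ⇒ G = (4/27, 14/27)
3. Y is where the line through B parallel to PG meets line FK ⇒ Y = (0, 19/23)
4. H is the midpoint of PK ⇒ H = (1/2, 1/2)
5. C is the midpoint of HB ⇒ C = (17/36, 19/36)
through B parallel to PY: direction (-1, 19/23); meets FC at X = (3247/6840, 191/360)
X = F + t·(C−F) with t = 191/190

t = 191/190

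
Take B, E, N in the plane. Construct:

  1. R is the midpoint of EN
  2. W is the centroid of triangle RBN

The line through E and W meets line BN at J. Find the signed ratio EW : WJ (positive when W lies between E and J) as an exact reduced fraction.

Choose coordinates B = (0, 0), E = (1, 0), N = (0, 1).
1. R is the midpoint of EN ⇒ R = (1/2, 1/2)
2. W is the centroid of triangle RBN ⇒ W = (1/6, 1/2)
line EW meets BN at J = (0, 3/5)
W = E + t·(J−E) with t = 5/6, so EW:WJ = 5/6:1/6

EW:WJ = 5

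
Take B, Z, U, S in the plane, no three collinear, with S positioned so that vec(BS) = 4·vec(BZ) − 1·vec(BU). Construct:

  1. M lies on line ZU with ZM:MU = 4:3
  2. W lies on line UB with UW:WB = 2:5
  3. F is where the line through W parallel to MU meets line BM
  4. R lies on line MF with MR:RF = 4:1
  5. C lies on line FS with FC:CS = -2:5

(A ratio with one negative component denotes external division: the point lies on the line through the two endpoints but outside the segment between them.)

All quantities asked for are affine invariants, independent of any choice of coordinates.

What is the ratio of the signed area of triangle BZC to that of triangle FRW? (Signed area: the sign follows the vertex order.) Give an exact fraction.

[BZC]:[FRW] = 77

Set B = (0, 0), Z = (1, 0), U = (0, 1), S = (4, -1); any affine frame gives the same invariant.
1. M lies on line ZU with ZM:MU = 4:3 ⇒ M = (3/7, 4/7)
2. W lies on line UB with UW:WB = 2:5 ⇒ W = (0, 5/7)
3. F is where the line through W parallel to MU meets line BM ⇒ F = (15/49, 20/49)
4. R lies on line MF with MR:RF = 4:1 ⇒ R = (81/245, 108/245)
5. C lies on line FS with FC:CS = -2:5 ⇒ C = (-317/147, 66/49)
2·[BZC] = 66/49, 2·[FRW] = 6/343
[BZC]:[FRW] = 66/49:6/343 = 77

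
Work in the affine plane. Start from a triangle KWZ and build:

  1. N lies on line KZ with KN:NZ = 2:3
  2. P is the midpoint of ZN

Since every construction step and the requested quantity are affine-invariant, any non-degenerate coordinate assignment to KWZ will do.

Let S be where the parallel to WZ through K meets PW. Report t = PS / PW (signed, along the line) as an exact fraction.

t = -7/3

Set K = (0, 0), W = (1, 0), Z = (0, 1); any affine frame gives the same invariant.
1. N lies on line KZ with KN:NZ = 2:3 ⇒ N = (0, 2/5)
2. P is the midpoint of ZN ⇒ P = (0, 7/10)
through K parallel to WZ: direction (-1, 1); meets PW at S = (-7/3, 7/3)
S = P + t·(W−P) with t = -7/3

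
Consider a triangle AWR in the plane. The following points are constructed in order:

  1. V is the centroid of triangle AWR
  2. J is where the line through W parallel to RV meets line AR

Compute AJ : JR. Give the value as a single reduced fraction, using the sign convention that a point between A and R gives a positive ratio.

Set A = (0, 0), W = (1, 0), R = (0, 1); any affine frame gives the same invariant.
1. V is the centroid of triangle AWR ⇒ V = (1/3, 1/3)
2. J is where the line through W parallel to RV meets line AR ⇒ J = (0, 2)
J = A + t·(R−A) with t = 2, so AJ:JR = t:(1−t) = 2:-1

AJ:JR = -2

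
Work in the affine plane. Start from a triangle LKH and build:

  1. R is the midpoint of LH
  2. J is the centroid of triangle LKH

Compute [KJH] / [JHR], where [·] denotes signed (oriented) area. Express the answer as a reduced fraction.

Assign L = (0, 0), K = (1, 0), H = (0, 1) — the answer is frame-independent, so this choice is without loss of generality.
1. R is the midpoint of LH ⇒ R = (0, 1/2)
2. J is the centroid of triangle LKH ⇒ J = (1/3, 1/3)
2·[KJH] = -1/3, 2·[JHR] = 1/6
[KJH]:[JHR] = -1/3:1/6 = -2

[KJH]:[JHR] = -2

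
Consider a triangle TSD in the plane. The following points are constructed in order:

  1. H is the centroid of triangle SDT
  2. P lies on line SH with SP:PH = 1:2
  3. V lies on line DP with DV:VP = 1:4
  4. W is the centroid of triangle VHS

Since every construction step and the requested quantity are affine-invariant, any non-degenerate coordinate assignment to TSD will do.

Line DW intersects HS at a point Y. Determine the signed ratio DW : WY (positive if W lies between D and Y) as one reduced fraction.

DW:WY = 11/4

Set T = (0, 0), S = (1, 0), D = (0, 1); any affine frame gives the same invariant.
1. H is the centroid of triangle SDT ⇒ H = (1/3, 1/3)
2. P lies on line SH with SP:PH = 1:2 ⇒ P = (7/9, 1/9)
3. V lies on line DP with DV:VP = 1:4 ⇒ V = (7/45, 37/45)
4. W is the centroid of triangle VHS ⇒ W = (67/135, 52/135)
line DW meets HS at Y = (67/99, 16/99)
W = D + t·(Y−D) with t = 11/15, so DW:WY = 11/15:4/15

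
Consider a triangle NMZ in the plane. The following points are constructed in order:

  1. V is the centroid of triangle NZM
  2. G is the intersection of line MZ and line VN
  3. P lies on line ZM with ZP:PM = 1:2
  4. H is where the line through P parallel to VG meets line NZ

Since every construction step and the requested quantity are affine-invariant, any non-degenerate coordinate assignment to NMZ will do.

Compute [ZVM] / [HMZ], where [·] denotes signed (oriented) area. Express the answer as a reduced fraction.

Set N = (0, 0), M = (1, 0), Z = (0, 1); any affine frame gives the same invariant.
1. V is the centroid of triangle NZM ⇒ V = (1/3, 1/3)
2. G is the intersection of line MZ and line VN ⇒ G = (1/2, 1/2)
3. P lies on line ZM with ZP:PM = 1:2 ⇒ P = (1/3, 2/3)
4. H is where the line through P parallel to VG meets line NZ ⇒ H = (0, 1/3)
2·[ZVM] = 1/3, 2·[HMZ] = 2/3
[ZVM]:[HMZ] = 1/3:2/3 = 1/2

[ZVM]:[HMZ] = 1/2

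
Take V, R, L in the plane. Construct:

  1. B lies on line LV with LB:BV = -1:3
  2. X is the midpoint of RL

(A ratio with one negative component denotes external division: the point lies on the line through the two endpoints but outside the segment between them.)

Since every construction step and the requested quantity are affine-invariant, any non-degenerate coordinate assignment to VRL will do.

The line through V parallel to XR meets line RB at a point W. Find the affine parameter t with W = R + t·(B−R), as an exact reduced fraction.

t = -2

Choose coordinates V = (0, 0), R = (1, 0), L = (0, 1).
1. B lies on line LV with LB:BV = -1:3 ⇒ B = (0, 3/2)
2. X is the midpoint of RL ⇒ X = (1/2, 1/2)
through V parallel to XR: direction (1/2, -1/2); meets RB at W = (3, -3)
W = R + t·(B−R) with t = -2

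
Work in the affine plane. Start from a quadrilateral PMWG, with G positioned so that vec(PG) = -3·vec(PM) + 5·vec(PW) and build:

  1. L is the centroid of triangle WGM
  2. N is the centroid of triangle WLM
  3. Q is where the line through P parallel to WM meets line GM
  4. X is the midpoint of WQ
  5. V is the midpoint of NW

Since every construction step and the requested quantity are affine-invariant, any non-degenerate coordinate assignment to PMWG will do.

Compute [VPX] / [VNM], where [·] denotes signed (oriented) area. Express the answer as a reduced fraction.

[VPX]:[VNM] = -47

Work in coordinates with P = (0, 0), M = (1, 0), W = (0, 1), G = (-3, 5).
1. L is the centroid of triangle WGM ⇒ L = (-2/3, 2)
2. N is the centroid of triangle WLM ⇒ N = (1/9, 1)
3. Q is where the line through P parallel to WM meets line GM ⇒ Q = (5, -5)
4. X is the midpoint of WQ ⇒ X = (5/2, -2)
5. V is the midpoint of NW ⇒ V = (1/18, 1)
2·[VPX] = 47/18, 2·[VNM] = -1/18
[VPX]:[VNM] = 47/18:-1/18 = -47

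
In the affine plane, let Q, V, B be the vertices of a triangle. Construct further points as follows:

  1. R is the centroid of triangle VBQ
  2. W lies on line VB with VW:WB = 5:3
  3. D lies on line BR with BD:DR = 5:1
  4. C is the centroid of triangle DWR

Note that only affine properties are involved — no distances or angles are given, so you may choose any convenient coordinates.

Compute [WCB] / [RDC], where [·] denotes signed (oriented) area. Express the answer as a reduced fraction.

[WCB]:[RDC] = 11

Choose coordinates Q = (0, 0), V = (1, 0), B = (0, 1).
1. R is the centroid of triangle VBQ ⇒ R = (1/3, 1/3)
2. W lies on line VB with VW:WB = 5:3 ⇒ W = (3/8, 5/8)
3. D lies on line BR with BD:DR = 5:1 ⇒ D = (5/18, 4/9)
4. C is the centroid of triangle DWR ⇒ C = (71/216, 101/216)
2·[WCB] = -11/144, 2·[RDC] = -1/144
[WCB]:[RDC] = -11/144:-1/144 = 11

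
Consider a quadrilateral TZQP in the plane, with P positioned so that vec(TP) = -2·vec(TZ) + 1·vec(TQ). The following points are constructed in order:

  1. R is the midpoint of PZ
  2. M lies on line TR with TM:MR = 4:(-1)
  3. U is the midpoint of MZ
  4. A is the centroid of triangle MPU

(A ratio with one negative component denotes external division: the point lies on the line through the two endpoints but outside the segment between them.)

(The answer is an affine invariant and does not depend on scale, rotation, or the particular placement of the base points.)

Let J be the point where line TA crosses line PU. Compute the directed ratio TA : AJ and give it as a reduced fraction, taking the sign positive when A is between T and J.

Work in coordinates with T = (0, 0), Z = (1, 0), Q = (0, 1), P = (-2, 1).
1. R is the midpoint of PZ ⇒ R = (-1/2, 1/2)
2. M lies on line TR with TM:MR = 4:(-1) ⇒ M = (-2/3, 2/3)
3. U is the midpoint of MZ ⇒ U = (1/6, 1/3)
4. A is the centroid of triangle MPU ⇒ A = (-5/6, 2/3)
line TA meets PU at J = (-25/32, 5/8)
A = T + t·(J−T) with t = 16/15, so TA:AJ = 16/15:-1/15

TA:AJ = -16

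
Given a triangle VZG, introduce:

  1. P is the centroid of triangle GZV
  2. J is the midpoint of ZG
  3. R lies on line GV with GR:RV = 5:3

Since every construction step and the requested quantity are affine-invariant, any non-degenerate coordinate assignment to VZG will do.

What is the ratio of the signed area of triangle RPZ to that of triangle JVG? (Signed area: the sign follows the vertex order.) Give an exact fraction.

Set V = (0, 0), Z = (1, 0), G = (0, 1); any affine frame gives the same invariant.
1. P is the centroid of triangle GZV ⇒ P = (1/3, 1/3)
2. J is the midpoint of ZG ⇒ J = (1/2, 1/2)
3. R lies on line GV with GR:RV = 5:3 ⇒ R = (0, 3/8)
2·[RPZ] = -1/12, 2·[JVG] = -1/2
[RPZ]:[JVG] = -1/12:-1/2 = 1/6

[RPZ]:[JVG] = 1/6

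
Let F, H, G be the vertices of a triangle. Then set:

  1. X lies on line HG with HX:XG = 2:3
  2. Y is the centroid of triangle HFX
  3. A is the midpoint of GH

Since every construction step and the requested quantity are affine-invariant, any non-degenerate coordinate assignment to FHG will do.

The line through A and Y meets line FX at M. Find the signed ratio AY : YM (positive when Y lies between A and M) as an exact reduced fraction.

Set F = (0, 0), H = (1, 0), G = (0, 1); any affine frame gives the same invariant.
1. X lies on line HG with HX:XG = 2:3 ⇒ X = (3/5, 2/5)
2. Y is the centroid of triangle HFX ⇒ Y = (8/15, 2/15)
3. A is the midpoint of GH ⇒ A = (1/2, 1/2)
line AY meets FX at M = (18/35, 12/35)
Y = A + t·(M−A) with t = 7/3, so AY:YM = 7/3:-4/3

AY:YM = -7/4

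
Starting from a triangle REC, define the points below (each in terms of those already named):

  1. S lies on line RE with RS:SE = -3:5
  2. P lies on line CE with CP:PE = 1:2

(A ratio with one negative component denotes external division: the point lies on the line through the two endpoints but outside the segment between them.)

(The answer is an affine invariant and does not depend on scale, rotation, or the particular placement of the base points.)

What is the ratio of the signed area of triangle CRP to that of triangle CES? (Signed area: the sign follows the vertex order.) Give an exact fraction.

Choose coordinates R = (0, 0), E = (1, 0), C = (0, 1).
1. S lies on line RE with RS:SE = -3:5 ⇒ S = (-3/2, 0)
2. P lies on line CE with CP:PE = 1:2 ⇒ P = (1/3, 2/3)
2·[CRP] = 1/3, 2·[CES] = -5/2
[CRP]:[CES] = 1/3:-5/2 = -2/15

[CRP]:[CES] = -2/15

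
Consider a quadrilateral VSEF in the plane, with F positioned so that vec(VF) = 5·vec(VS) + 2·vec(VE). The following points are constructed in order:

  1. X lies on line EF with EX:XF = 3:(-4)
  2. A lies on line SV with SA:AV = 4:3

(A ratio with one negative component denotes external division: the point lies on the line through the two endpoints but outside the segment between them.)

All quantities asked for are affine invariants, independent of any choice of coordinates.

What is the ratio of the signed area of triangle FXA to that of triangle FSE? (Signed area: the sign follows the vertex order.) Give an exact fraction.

[FXA]:[FSE] = -76/21

Set V = (0, 0), S = (1, 0), E = (0, 1), F = (5, 2); any affine frame gives the same invariant.
1. X lies on line EF with EX:XF = 3:(-4) ⇒ X = (-15, -2)
2. A lies on line SV with SA:AV = 4:3 ⇒ A = (3/7, 0)
2·[FXA] = 152/7, 2·[FSE] = -6
[FXA]:[FSE] = 152/7:-6 = -76/21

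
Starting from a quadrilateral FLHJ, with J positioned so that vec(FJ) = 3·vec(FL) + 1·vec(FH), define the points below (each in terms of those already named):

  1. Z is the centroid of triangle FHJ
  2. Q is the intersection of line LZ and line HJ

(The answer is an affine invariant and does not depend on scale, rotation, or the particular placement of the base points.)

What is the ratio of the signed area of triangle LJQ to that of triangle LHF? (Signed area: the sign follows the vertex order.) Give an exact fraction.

Assign F = (0, 0), L = (1, 0), H = (0, 1), J = (3, 1) — the answer is frame-independent, so this choice is without loss of generality.
1. Z is the centroid of triangle FHJ ⇒ Z = (1, 2/3)
2. Q is the intersection of line LZ and line HJ ⇒ Q = (1, 1)
2·[LJQ] = 2, 2·[LHF] = 1
[LJQ]:[LHF] = 2:1 = 2

[LJQ]:[LHF] = 2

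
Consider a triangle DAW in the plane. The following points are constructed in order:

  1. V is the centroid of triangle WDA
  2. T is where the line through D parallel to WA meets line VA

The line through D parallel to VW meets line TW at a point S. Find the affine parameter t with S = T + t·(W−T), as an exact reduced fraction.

t = 1/2

Work in coordinates with D = (0, 0), A = (1, 0), W = (0, 1).
1. V is the centroid of triangle WDA ⇒ V = (1/3, 1/3)
2. T is where the line through D parallel to WA meets line VA ⇒ T = (-1, 1)
through D parallel to VW: direction (-1/3, 2/3); meets TW at S = (-1/2, 1)
S = T + t·(W−T) with t = 1/2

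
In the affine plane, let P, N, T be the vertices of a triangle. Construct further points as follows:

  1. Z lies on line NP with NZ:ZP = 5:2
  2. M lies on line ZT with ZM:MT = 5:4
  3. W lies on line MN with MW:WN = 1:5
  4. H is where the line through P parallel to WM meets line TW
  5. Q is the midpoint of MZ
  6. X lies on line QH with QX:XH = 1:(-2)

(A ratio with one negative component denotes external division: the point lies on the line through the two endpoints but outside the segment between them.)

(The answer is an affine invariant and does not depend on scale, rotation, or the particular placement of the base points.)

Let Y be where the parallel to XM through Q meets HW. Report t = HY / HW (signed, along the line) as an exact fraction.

t = 55/126

Assign P = (0, 0), N = (1, 0), T = (0, 1) — the answer is frame-independent, so this choice is without loss of generality.
1. Z lies on line NP with NZ:ZP = 5:2 ⇒ Z = (2/7, 0)
2. M lies on line ZT with ZM:MT = 5:4 ⇒ M = (8/63, 5/9)
3. W lies on line MN with MW:WN = 1:5 ⇒ W = (103/378, 25/54)
4. H is where the line through P parallel to WM meets line TW ⇒ H = (1133/1512, -103/216)
5. Q is the midpoint of MZ ⇒ Q = (13/63, 5/18)
6. X lies on line QH with QX:XH = 1:(-2) ⇒ X = (-509/1512, 223/216)
through Q parallel to XM: direction (701/1512, -103/216); meets HW at Y = (14729/27216, -259/3888)
Y = H + t·(W−H) with t = 55/126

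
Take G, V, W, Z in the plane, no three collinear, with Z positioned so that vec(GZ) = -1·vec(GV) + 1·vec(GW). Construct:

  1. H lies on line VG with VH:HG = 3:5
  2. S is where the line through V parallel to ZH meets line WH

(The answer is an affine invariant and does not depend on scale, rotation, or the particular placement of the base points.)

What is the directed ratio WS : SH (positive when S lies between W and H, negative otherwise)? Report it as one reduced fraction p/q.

WS:SH = 5/3

Assign G = (0, 0), V = (1, 0), W = (0, 1), Z = (-1, 1) — the answer is frame-independent, so this choice is without loss of generality.
1. H lies on line VG with VH:HG = 3:5 ⇒ H = (5/8, 0)
2. S is where the line through V parallel to ZH meets line WH ⇒ S = (25/64, 3/8)
S = W + t·(H−W) with t = 5/8, so WS:SH = t:(1−t) = 5/8:3/8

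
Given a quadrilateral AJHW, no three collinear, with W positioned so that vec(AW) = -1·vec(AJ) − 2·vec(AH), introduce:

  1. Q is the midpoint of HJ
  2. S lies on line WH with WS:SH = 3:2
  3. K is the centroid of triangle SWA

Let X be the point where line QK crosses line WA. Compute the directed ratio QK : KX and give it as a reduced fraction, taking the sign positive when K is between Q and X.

QK:KX = -7/2

Choose coordinates A = (0, 0), J = (1, 0), H = (0, 1), W = (-1, -2).
1. Q is the midpoint of HJ ⇒ Q = (1/2, 1/2)
2. S lies on line WH with WS:SH = 3:2 ⇒ S = (-2/5, -1/5)
3. K is the centroid of triangle SWA ⇒ K = (-7/15, -11/15)
line QK meets WA at X = (-4/21, -8/21)
K = Q + t·(X−Q) with t = 7/5, so QK:KX = 7/5:-2/5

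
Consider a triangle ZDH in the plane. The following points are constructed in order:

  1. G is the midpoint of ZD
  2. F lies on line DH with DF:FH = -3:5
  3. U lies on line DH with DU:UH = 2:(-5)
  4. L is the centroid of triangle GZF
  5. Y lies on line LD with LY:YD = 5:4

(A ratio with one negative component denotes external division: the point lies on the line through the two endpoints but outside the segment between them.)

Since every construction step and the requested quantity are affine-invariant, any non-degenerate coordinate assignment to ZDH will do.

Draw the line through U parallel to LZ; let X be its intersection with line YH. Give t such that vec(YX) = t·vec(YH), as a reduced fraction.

Assign Z = (0, 0), D = (1, 0), H = (0, 1) — the answer is frame-independent, so this choice is without loss of generality.
1. G is the midpoint of ZD ⇒ G = (1/2, 0)
2. F lies on line DH with DF:FH = -3:5 ⇒ F = (5/2, -3/2)
3. U lies on line DH with DU:UH = 2:(-5) ⇒ U = (5/3, -2/3)
4. L is the centroid of triangle GZF ⇒ L = (1, -1/2)
5. Y lies on line LD with LY:YD = 5:4 ⇒ Y = (1, -2/9)
through U parallel to LZ: direction (-1, 1/2); meets YH at X = (15/13, -16/39)
X = Y + t·(H−Y) with t = -2/13

t = -2/13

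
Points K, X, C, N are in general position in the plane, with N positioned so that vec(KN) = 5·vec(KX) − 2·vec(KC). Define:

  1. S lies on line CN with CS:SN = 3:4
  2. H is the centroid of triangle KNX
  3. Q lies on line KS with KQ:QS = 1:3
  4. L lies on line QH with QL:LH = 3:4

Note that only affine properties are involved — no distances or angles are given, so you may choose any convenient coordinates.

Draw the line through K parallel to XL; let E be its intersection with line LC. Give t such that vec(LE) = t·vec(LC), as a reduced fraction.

t = 2

Set K = (0, 0), X = (1, 0), C = (0, 1), N = (5, -2); any affine frame gives the same invariant.
1. S lies on line CN with CS:SN = 3:4 ⇒ S = (15/7, -2/7)
2. H is the centroid of triangle KNX ⇒ H = (2, -2/3)
3. Q lies on line KS with KQ:QS = 1:3 ⇒ Q = (15/28, -1/14)
4. L lies on line QH with QL:LH = 3:4 ⇒ L = (57/49, -16/49)
through K parallel to XL: direction (8/49, -16/49); meets LC at E = (-57/49, 114/49)
E = L + t·(C−L) with t = 2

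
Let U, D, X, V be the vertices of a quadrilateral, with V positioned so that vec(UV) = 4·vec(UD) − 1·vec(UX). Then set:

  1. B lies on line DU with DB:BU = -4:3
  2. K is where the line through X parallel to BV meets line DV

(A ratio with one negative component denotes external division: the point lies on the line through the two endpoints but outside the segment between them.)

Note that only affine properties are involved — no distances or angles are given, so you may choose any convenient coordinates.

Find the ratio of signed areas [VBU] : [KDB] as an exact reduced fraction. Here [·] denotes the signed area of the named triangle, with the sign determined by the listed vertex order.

[VBU]:[KDB] = 1/2

Assign U = (0, 0), D = (1, 0), X = (0, 1), V = (4, -1) — the answer is frame-independent, so this choice is without loss of generality.
1. B lies on line DU with DB:BU = -4:3 ⇒ B = (-3, 0)
2. K is where the line through X parallel to BV meets line DV ⇒ K = (-7/2, 3/2)
2·[VBU] = -3, 2·[KDB] = -6
[VBU]:[KDB] = -3:-6 = 1/2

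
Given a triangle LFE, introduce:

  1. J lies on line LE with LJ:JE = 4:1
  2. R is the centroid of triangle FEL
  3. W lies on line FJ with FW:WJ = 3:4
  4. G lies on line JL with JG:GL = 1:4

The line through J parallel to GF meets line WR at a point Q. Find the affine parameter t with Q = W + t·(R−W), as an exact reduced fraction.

Assign L = (0, 0), F = (1, 0), E = (0, 1) — the answer is frame-independent, so this choice is without loss of generality.
1. J lies on line LE with LJ:JE = 4:1 ⇒ J = (0, 4/5)
2. R is the centroid of triangle FEL ⇒ R = (1/3, 1/3)
3. W lies on line FJ with FW:WJ = 3:4 ⇒ W = (4/7, 12/35)
4. G lies on line JL with JG:GL = 1:4 ⇒ G = (0, 16/25)
through J parallel to GF: direction (1, -16/25); meets WR at Q = (12/17, 148/425)
Q = W + t·(R−W) with t = -48/85

t = -48/85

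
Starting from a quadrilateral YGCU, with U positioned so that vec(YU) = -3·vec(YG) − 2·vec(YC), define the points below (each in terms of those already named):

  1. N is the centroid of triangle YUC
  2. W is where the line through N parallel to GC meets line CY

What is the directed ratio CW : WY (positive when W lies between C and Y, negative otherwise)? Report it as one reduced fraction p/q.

CW:WY = -7/4

Set Y = (0, 0), G = (1, 0), C = (0, 1), U = (-3, -2); any affine frame gives the same invariant.
1. N is the centroid of triangle YUC ⇒ N = (-1, -1/3)
2. W is where the line through N parallel to GC meets line CY ⇒ W = (0, -4/3)
W = C + t·(Y−C) with t = 7/3, so CW:WY = t:(1−t) = 7/3:-4/3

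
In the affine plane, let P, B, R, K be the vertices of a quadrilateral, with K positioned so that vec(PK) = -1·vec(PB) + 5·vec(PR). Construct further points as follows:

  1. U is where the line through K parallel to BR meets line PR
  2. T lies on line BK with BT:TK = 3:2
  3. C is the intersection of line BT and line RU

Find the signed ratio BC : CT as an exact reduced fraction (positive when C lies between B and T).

Assign P = (0, 0), B = (1, 0), R = (0, 1), K = (-1, 5) — the answer is frame-independent, so this choice is without loss of generality.
1. U is where the line through K parallel to BR meets line PR ⇒ U = (0, 4)
2. T lies on line BK with BT:TK = 3:2 ⇒ T = (-1/5, 3)
3. C is the intersection of line BT and line RU ⇒ C = (0, 5/2)
C = B + t·(T−B) with t = 5/6, so BC:CT = t:(1−t) = 5/6:1/6

BC:CT = 5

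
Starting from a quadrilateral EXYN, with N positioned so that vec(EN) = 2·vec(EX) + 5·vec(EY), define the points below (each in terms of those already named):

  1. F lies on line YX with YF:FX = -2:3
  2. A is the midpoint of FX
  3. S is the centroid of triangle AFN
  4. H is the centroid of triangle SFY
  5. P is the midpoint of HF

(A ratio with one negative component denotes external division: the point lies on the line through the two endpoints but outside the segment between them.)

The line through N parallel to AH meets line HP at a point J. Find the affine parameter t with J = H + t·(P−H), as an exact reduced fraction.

t = -6

Assign E = (0, 0), X = (1, 0), Y = (0, 1), N = (2, 5) — the answer is frame-independent, so this choice is without loss of generality.
1. F lies on line YX with YF:FX = -2:3 ⇒ F = (-2, 3)
2. A is the midpoint of FX ⇒ A = (-1/2, 3/2)
3. S is the centroid of triangle AFN ⇒ S = (-1/6, 19/6)
4. H is the centroid of triangle SFY ⇒ H = (-13/18, 43/18)
5. P is the midpoint of HF ⇒ P = (-49/36, 97/36)
through N parallel to AH: direction (-2/9, 8/9); meets HP at J = (28/9, 5/9)
J = H + t·(P−H) with t = -6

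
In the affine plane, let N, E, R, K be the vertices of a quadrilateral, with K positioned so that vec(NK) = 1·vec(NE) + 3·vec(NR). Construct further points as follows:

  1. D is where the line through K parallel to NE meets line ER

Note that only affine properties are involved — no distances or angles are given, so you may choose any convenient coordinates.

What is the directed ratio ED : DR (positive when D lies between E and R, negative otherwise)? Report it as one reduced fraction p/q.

Work in coordinates with N = (0, 0), E = (1, 0), R = (0, 1), K = (1, 3).
1. D is where the line through K parallel to NE meets line ER ⇒ D = (-2, 3)
D = E + t·(R−E) with t = 3, so ED:DR = t:(1−t) = 3:-2

ED:DR = -3/2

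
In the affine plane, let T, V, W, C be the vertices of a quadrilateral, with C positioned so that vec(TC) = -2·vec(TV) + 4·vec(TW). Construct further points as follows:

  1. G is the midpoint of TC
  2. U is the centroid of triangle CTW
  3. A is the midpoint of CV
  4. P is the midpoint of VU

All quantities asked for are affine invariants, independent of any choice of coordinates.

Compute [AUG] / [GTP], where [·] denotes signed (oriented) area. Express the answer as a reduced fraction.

Choose coordinates T = (0, 0), V = (1, 0), W = (0, 1), C = (-2, 4).
1. G is the midpoint of TC ⇒ G = (-1, 2)
2. U is the centroid of triangle CTW ⇒ U = (-2/3, 5/3)
3. A is the midpoint of CV ⇒ A = (-1/2, 2)
4. P is the midpoint of VU ⇒ P = (1/6, 5/6)
2·[AUG] = -1/6, 2·[GTP] = 7/6
[AUG]:[GTP] = -1/6:7/6 = -1/7

[AUG]:[GTP] = -1/7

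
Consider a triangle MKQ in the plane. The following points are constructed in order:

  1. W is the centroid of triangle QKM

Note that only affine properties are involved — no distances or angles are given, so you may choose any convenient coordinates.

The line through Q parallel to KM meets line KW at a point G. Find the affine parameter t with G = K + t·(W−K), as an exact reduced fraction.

t = 3

Set M = (0, 0), K = (1, 0), Q = (0, 1); any affine frame gives the same invariant.
1. W is the centroid of triangle QKM ⇒ W = (1/3, 1/3)
through Q parallel to KM: direction (-1, 0); meets KW at G = (-1, 1)
G = K + t·(W−K) with t = 3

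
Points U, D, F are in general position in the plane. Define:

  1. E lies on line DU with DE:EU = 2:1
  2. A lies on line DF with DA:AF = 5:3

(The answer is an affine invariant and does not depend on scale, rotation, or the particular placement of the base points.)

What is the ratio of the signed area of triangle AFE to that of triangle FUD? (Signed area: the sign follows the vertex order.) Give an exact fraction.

Assign U = (0, 0), D = (1, 0), F = (0, 1) — the answer is frame-independent, so this choice is without loss of generality.
1. E lies on line DU with DE:EU = 2:1 ⇒ E = (1/3, 0)
2. A lies on line DF with DA:AF = 5:3 ⇒ A = (3/8, 5/8)
2·[AFE] = 1/4, 2·[FUD] = 1
[AFE]:[FUD] = 1/4:1 = 1/4

[AFE]:[FUD] = 1/4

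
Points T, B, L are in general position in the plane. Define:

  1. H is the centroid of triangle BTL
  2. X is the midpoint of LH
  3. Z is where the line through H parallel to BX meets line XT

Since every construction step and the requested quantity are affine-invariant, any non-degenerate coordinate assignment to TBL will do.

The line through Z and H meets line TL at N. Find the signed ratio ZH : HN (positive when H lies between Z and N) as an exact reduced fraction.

ZH:HN = -5/8

Assign T = (0, 0), B = (1, 0), L = (0, 1) — the answer is frame-independent, so this choice is without loss of generality.
1. H is the centroid of triangle BTL ⇒ H = (1/3, 1/3)
2. X is the midpoint of LH ⇒ X = (1/6, 2/3)
3. Z is where the line through H parallel to BX meets line XT ⇒ Z = (1/8, 1/2)
line ZH meets TL at N = (0, 3/5)
H = Z + t·(N−Z) with t = -5/3, so ZH:HN = -5/3:8/3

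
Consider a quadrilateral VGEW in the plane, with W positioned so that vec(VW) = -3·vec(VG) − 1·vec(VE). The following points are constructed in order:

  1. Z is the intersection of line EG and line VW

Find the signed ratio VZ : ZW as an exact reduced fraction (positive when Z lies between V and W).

Assign V = (0, 0), G = (1, 0), E = (0, 1), W = (-3, -1) — the answer is frame-independent, so this choice is without loss of generality.
1. Z is the intersection of line EG and line VW ⇒ Z = (3/4, 1/4)
Z = V + t·(W−V) with t = -1/4, so VZ:ZW = t:(1−t) = -1/4:5/4

VZ:ZW = -1/5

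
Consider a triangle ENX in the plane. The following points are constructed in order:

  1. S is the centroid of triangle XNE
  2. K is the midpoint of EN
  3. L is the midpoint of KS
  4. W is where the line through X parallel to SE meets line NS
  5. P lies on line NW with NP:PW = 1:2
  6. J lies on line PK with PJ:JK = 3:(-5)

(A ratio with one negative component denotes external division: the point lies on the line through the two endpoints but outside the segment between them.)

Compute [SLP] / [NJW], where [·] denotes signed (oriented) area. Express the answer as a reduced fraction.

[SLP]:[NJW] = 1/18

Work in coordinates with E = (0, 0), N = (1, 0), X = (0, 1).
1. S is the centroid of triangle XNE ⇒ S = (1/3, 1/3)
2. K is the midpoint of EN ⇒ K = (1/2, 0)
3. L is the midpoint of KS ⇒ L = (5/12, 1/6)
4. W is where the line through X parallel to SE meets line NS ⇒ W = (-1/3, 2/3)
5. P lies on line NW with NP:PW = 1:2 ⇒ P = (5/9, 2/9)
6. J lies on line PK with PJ:JK = 3:(-5) ⇒ J = (23/36, 5/9)
2·[SLP] = 1/36, 2·[NJW] = 1/2
[SLP]:[NJW] = 1/36:1/2 = 1/18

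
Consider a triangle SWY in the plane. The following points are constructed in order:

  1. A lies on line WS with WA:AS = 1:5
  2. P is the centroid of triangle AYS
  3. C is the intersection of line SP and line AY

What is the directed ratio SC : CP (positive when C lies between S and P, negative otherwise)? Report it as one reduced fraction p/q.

SC:CP = -3

Work in coordinates with S = (0, 0), W = (1, 0), Y = (0, 1).
1. A lies on line WS with WA:AS = 1:5 ⇒ A = (5/6, 0)
2. P is the centroid of triangle AYS ⇒ P = (5/18, 1/3)
3. C is the intersection of line SP and line AY ⇒ C = (5/12, 1/2)
C = S + t·(P−S) with t = 3/2, so SC:CP = t:(1−t) = 3/2:-1/2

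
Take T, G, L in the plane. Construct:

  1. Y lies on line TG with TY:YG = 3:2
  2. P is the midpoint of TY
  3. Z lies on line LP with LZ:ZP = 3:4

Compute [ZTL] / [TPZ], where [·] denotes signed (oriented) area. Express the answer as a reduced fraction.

[ZTL]:[TPZ] = -3/4

Set T = (0, 0), G = (1, 0), L = (0, 1); any affine frame gives the same invariant.
1. Y lies on line TG with TY:YG = 3:2 ⇒ Y = (3/5, 0)
2. P is the midpoint of TY ⇒ P = (3/10, 0)
3. Z lies on line LP with LZ:ZP = 3:4 ⇒ Z = (9/70, 4/7)
2·[ZTL] = -9/70, 2·[TPZ] = 6/35
[ZTL]:[TPZ] = -9/70:6/35 = -3/4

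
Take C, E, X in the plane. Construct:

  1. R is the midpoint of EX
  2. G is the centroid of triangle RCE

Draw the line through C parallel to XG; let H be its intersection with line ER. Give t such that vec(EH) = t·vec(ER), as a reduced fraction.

t = 5

Work in coordinates with C = (0, 0), E = (1, 0), X = (0, 1).
1. R is the midpoint of EX ⇒ R = (1/2, 1/2)
2. G is the centroid of triangle RCE ⇒ G = (1/2, 1/6)
through C parallel to XG: direction (1/2, -5/6); meets ER at H = (-3/2, 5/2)
H = E + t·(R−E) with t = 5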